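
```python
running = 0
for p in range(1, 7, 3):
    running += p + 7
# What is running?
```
Trace:
  running=0
  running=8, p=1
  running=19, p=4

Final answer: 19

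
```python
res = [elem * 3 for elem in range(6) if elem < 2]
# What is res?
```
Trace:
  elem=0
  elem=1
  elem=2
  elem=3
  elem=4
  elem=5
  res=[0, 3]

Final answer: [0, 3]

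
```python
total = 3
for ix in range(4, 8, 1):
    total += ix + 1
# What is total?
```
Trace:
  total=3
  total=8, ix=4
  total=14, ix=5
  total=21, ix=6
  total=29, ix=7

Final answer: 29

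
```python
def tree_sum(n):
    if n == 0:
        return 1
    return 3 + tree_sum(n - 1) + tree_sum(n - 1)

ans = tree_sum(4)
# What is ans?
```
Call trace (a repeated sub-call is expanded the first time; later identical calls just restate its return value):
tree_sum(n=4)
  tree_sum(n=3)
    tree_sum(n=2)
      tree_sum(n=1)
        tree_sum(n=0)
        -> return 1
        tree_sum(n=0)
        -> return 1
      -> return 5
      tree_sum(n=1) -> return 5  (same call as traced above)
    -> return 13
    tree_sum(n=2) -> return 13  (same call as traced above)
  -> return 29
  tree_sum(n=3) -> return 29  (same call as traced above)
-> return 61

Final answer: 61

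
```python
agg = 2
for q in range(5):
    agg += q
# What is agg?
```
Trace:
  agg=2
  agg=2, q=0
  agg=3, q=1
  agg=5, q=2
  agg=8, q=3
  agg=12, q=4

Final answer: 12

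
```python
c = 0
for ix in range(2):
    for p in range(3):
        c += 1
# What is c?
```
Trace:
  c=0
  c=1, ix=0, p=0
  c=2, ix=0, p=1
  c=3, ix=0, p=2
  c=4, ix=1, p=0
  c=5, ix=1, p=1
  c=6, ix=1, p=2

Final answer: 6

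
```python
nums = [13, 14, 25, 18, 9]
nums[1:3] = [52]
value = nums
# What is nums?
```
Trace:
  nums=[13, 14, 25, 18, 9]
  nums=[13, 52, 18, 9]
  nums=[13, 52, 18, 9], value=[13, 52, 18, 9]

Final answer: [13, 52, 18, 9]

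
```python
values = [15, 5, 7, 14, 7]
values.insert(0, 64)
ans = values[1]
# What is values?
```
Trace:
  values=[15, 5, 7, 14, 7]
  values=[64, 15, 5, 7, 14, 7]
  values=[64, 15, 5, 7, 14, 7], ans=15

Final answer: [64, 15, 5, 7, 14, 7]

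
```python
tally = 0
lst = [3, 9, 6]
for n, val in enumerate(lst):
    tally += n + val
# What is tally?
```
Trace:
  tally=0
  tally=3, n=0, val=3
  tally=13, n=1, val=9
  tally=21, n=2, val=6

Final answer: 21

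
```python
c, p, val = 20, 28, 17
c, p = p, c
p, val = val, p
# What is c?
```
Trace:
  c=20, p=28, val=17
  c=28, p=20, val=17
  c=28, p=17, val=20

Final answer: 28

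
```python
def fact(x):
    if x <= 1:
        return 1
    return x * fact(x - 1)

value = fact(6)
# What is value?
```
Call trace:
fact(x=6)
  fact(x=5)
    fact(x=4)
      fact(x=3)
        fact(x=2)
          fact(x=1)
          -> return 1
        -> return 2
      -> return 6
    -> return 24
  -> return 120
-> return 720

Final answer: 720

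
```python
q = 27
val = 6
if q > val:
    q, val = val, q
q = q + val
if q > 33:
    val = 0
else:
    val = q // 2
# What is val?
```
Trace:
  q=27
  q=27, val=6
  q=6, val=27
  q=33, val=27
  q=33, val=16

Final answer: 16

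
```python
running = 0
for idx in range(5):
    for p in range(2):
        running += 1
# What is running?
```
Trace:
  running=0
  running=1, idx=0, p=0
  running=2, idx=0, p=1
  running=3, idx=1, p=0
  running=4, idx=1, p=1
  running=5, idx=2, p=0
  running=6, idx=2, p=1
  running=7, idx=3, p=0
  running=8, idx=3, p=1
  running=9, idx=4, p=0
  running=10, idx=4, p=1

Final answer: 10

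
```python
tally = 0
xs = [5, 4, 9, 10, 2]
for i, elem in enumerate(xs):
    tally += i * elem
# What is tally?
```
Trace:
  tally=0
  tally=0, i=0, elem=5
  tally=4, i=1, elem=4
  tally=22, i=2, elem=9
  tally=52, i=3, elem=10
  tally=60, i=4, elem=2

Final answer: 60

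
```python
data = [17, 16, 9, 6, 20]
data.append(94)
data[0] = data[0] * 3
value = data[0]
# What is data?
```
Trace:
  data=[17, 16, 9, 6, 20]
  data=[17, 16, 9, 6, 20, 94]
  data=[51, 16, 9, 6, 20, 94]
  data=[51, 16, 9, 6, 20, 94], value=51

Final answer: [51, 16, 9, 6, 20, 94]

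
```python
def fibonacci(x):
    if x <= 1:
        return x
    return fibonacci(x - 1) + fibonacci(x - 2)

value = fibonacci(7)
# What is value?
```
Call trace (a repeated sub-call is expanded the first time; later identical calls just restate its return value):
fibonacci(x=7)
  fibonacci(x=6)
    fibonacci(x=5)
      fibonacci(x=4)
        fibonacci(x=3)
          fibonacci(x=2)
            fibonacci(x=1)
            -> return 1
            fibonacci(x=0)
            -> return 0
          -> return 1
          fibonacci(x=1)
          -> return 1
        -> return 2
        fibonacci(x=2) -> return 1  (same call as traced above)
      -> return 3
      fibonacci(x=3) -> return 2  (same call as traced above)
    -> return 5
    fibonacci(x=4) -> return 3  (same call as traced above)
  -> return 8
  fibonacci(x=5) -> return 5  (same call as traced above)
-> return 13

Final answer: 13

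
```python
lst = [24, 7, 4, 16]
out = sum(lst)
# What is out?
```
Trace:
  lst=[24, 7, 4, 16]
  lst=[24, 7, 4, 16], out=51

Final answer: 51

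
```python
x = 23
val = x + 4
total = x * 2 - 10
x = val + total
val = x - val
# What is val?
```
Trace:
  x=23
  x=23, val=27
  x=23, val=27, total=36
  x=63, val=27, total=36
  x=63, val=36, total=36

Final answer: 36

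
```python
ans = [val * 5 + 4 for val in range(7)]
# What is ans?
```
Trace:
  val=0
  val=1
  val=2
  val=3
  val=4
  val=5
  val=6
  ans=[4, 9, 14, 19, 24, 29, 34]

Final answer: [4, 9, 14, 19, 24, 29, 34]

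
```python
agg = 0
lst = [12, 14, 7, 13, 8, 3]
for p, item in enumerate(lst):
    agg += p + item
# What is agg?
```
Trace:
  agg=0
  agg=12, p=0, item=12
  agg=27, p=1, item=14
  agg=36, p=2, item=7
  agg=52, p=3, item=13
  agg=64, p=4, item=8
  agg=72, p=5, item=3

Final answer: 72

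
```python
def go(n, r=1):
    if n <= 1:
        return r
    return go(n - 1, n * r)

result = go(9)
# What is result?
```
Call trace:
go(n=9, r=1)
  go(n=8, r=9)
    go(n=7, r=72)
      go(n=6, r=504)
        go(n=5, r=3024)
          go(n=4, r=15120)
            go(n=3, r=60480)
              go(n=2, r=181440)
                go(n=1, r=362880)
                -> return 362880
              -> return 362880
            -> return 362880
          -> return 362880
        -> return 362880
      -> return 362880
    -> return 362880
  -> return 362880
-> return 362880

Final answer: 362880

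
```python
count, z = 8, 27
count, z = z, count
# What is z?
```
Trace:
  count=8, z=27
  count=27, z=8

Final answer: 8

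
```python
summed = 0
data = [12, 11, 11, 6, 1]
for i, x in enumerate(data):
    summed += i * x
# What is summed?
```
Trace:
  summed=0
  summed=0, i=0, x=12
  summed=11, i=1, x=11
  summed=33, i=2, x=11
  summed=51, i=3, x=6
  summed=55, i=4, x=1

Final answer: 55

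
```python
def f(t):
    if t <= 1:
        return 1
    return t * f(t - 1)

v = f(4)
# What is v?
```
Call trace:
f(t=4)
  f(t=3)
    f(t=2)
      f(t=1)
      -> return 1
    -> return 2
  -> return 6
-> return 24

Final answer: 24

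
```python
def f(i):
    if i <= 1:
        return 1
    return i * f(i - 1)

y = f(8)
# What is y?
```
Call trace:
f(i=8)
  f(i=7)
    f(i=6)
      f(i=5)
        f(i=4)
          f(i=3)
            f(i=2)
              f(i=1)
              -> return 1
            -> return 2
          -> return 6
        -> return 24
      -> return 120
    -> return 720
  -> return 5040
-> return 40320

Final answer: 40320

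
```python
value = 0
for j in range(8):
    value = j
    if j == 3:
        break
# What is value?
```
Trace:
  value=0
  value=0, j=0
  value=1, j=1
  value=2, j=2
  value=3, j=3

Final answer: 3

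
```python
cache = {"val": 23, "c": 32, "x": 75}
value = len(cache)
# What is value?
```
Trace:
  cache={'val': 23, 'c': 32, 'x': 75}
  cache={'val': 23, 'c': 32, 'x': 75}, value=3

Final answer: 3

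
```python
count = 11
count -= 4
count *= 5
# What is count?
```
Trace:
  count=11
  count=7
  count=35

Final answer: 35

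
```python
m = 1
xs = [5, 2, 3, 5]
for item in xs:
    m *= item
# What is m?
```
Trace:
  m=1
  m=5, item=5
  m=10, item=2
  m=30, item=3
  m=150, item=5

Final answer: 150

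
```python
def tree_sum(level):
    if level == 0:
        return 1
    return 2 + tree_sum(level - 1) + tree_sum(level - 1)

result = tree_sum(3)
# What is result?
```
Call trace (a repeated sub-call is expanded the first time; later identical calls just restate its return value):
tree_sum(level=3)
  tree_sum(level=2)
    tree_sum(level=1)
      tree_sum(level=0)
      -> return 1
      tree_sum(level=0)
      -> return 1
    -> return 4
    tree_sum(level=1) -> return 4  (same call as traced above)
  -> return 10
  tree_sum(level=2) -> return 10  (same call as traced above)
-> return 22

Final answer: 22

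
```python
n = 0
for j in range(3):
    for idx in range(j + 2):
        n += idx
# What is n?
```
Trace:
  n=0
  n=0, j=0, idx=0
  n=1, j=0, idx=1
  n=1, j=1, idx=0
  n=2, j=1, idx=1
  n=4, j=1, idx=2
  n=4, j=2, idx=0
  n=5, j=2, idx=1
  n=7, j=2, idx=2
  n=10, j=2, idx=3

Final answer: 10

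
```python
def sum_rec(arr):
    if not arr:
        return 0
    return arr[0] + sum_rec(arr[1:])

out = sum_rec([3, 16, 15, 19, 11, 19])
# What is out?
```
Call trace:
sum_rec(arr=[3, 16, 15, 19, 11, 19])
  sum_rec(arr=[16, 15, 19, 11, 19])
    sum_rec(arr=[15, 19, 11, 19])
      sum_rec(arr=[19, 11, 19])
        sum_rec(arr=[11, 19])
          sum_rec(arr=[19])
            sum_rec(arr=[])
            -> return 0
          -> return 19
        -> return 30
      -> return 49
    -> return 64
  -> return 80
-> return 83

Final answer: 83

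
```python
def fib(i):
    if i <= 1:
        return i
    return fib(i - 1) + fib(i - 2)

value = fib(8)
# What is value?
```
Call trace (a repeated sub-call is expanded the first time; later identical calls just restate its return value):
fib(i=8)
  fib(i=7)
    fib(i=6)
      fib(i=5)
        fib(i=4)
          fib(i=3)
            fib(i=2)
              fib(i=1)
              -> return 1
              fib(i=0)
              -> return 0
            -> return 1
            fib(i=1)
            -> return 1
          -> return 2
          fib(i=2) -> return 1  (same call as traced above)
        -> return 3
        fib(i=3) -> return 2  (same call as traced above)
      -> return 5
      fib(i=4) -> return 3  (same call as traced above)
    -> return 8
    fib(i=5) -> return 5  (same call as traced above)
  -> return 13
  fib(i=6) -> return 8  (same call as traced above)
-> return 21

Final answer: 21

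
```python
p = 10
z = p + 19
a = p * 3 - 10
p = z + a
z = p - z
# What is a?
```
Trace:
  p=10
  p=10, z=29
  p=10, z=29, a=20
  p=49, z=29, a=20
  p=49, z=20, a=20

Final answer: 20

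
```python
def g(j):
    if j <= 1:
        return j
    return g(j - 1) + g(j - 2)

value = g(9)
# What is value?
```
Call trace (a repeated sub-call is expanded the first time; later identical calls just restate its return value):
g(j=9)
  g(j=8)
    g(j=7)
      g(j=6)
        g(j=5)
          g(j=4)
            g(j=3)
              g(j=2)
                g(j=1)
                -> return 1
                g(j=0)
                -> return 0
              -> return 1
              g(j=1)
              -> return 1
            -> return 2
            g(j=2) -> return 1  (same call as traced above)
          -> return 3
          g(j=3) -> return 2  (same call as traced above)
        -> return 5
        g(j=4) -> return 3  (same call as traced above)
      -> return 8
      g(j=5) -> return 5  (same call as traced above)
    -> return 13
    g(j=6) -> return 8  (same call as traced above)
  -> return 21
  g(j=7) -> return 13  (same call as traced above)
-> return 34

Final answer: 34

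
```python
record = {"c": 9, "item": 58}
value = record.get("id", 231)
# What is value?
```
Trace:
  record={'c': 9, 'item': 58}
  record={'c': 9, 'item': 58}, value=231

Final answer: 231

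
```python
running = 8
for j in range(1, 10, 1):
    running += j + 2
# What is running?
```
Trace:
  running=8
  running=11, j=1
  running=15, j=2
  running=20, j=3
  running=26, j=4
  running=33, j=5
  running=41, j=6
  running=50, j=7
  running=60, j=8
  running=71, j=9

Final answer: 71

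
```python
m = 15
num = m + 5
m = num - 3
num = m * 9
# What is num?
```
Trace:
  m=15
  m=15, num=20
  m=17, num=20
  m=17, num=153

Final answer: 153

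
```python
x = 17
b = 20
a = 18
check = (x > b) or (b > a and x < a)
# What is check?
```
Trace:
  x=17
  x=17, b=20
  x=17, b=20, a=18
  x=17, b=20, a=18, check=True

Final answer: True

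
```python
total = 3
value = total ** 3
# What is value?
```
Trace:
  total=3
  total=3, value=27

Final answer: 27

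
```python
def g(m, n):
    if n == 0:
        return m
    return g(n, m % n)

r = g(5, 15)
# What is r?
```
Call trace:
g(m=5, n=15)
  g(m=15, n=5)
    g(m=5, n=0)
    -> return 5
  -> return 5
-> return 5

Final answer: 5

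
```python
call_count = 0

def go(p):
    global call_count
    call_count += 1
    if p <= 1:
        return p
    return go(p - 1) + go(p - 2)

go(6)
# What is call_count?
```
Call trace (a repeated sub-call is expanded the first time; later identical calls just restate its return value):
go(p=6)
  go(p=5)
    go(p=4)
      go(p=3)
        go(p=2)
          go(p=1)
          -> return 1
          go(p=0)
          -> return 0
        -> return 1
        go(p=1)
        -> return 1
      -> return 2
      go(p=2) -> return 1  (same call as traced above)
    -> return 3
    go(p=3) -> return 2  (same call as traced above)
  -> return 5
  go(p=4) -> return 3  (same call as traced above)
-> return 8

call_count is incremented once per call, so count the calls in each subtree. Let C(p) = number of calls made by go(p).
C(0) = C(1) = 1 (base case, no recursion); C(p) = 1 + C(p - 1) + C(p - 2) otherwise.
C(2) = 1 + C(1) + C(0) = 1 + 1 + 1 = 3
C(3) = 1 + C(2) + C(1) = 1 + 3 + 1 = 5
C(4) = 1 + C(3) + C(2) = 1 + 5 + 3 = 9
C(5) = 1 + C(4) + C(3) = 1 + 9 + 5 = 15
C(6) = 1 + C(5) + C(4) = 1 + 15 + 9 = 25
call_count = C(6) = 25

Final answer: 25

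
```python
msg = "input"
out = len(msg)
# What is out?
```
Trace:
  msg='input'
  msg='input', out=5

Final answer: 5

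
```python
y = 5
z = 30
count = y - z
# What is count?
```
Trace:
  y=5
  y=5, z=30
  y=5, z=30, count=-25

Final answer: -25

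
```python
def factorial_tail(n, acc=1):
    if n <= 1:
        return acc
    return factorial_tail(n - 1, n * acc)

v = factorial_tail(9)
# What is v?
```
Call trace:
factorial_tail(n=9, acc=1)
  factorial_tail(n=8, acc=9)
    factorial_tail(n=7, acc=72)
      factorial_tail(n=6, acc=504)
        factorial_tail(n=5, acc=3024)
          factorial_tail(n=4, acc=15120)
            factorial_tail(n=3, acc=60480)
              factorial_tail(n=2, acc=181440)
                factorial_tail(n=1, acc=362880)
                -> return 362880
              -> return 362880
            -> return 362880
          -> return 362880
        -> return 362880
      -> return 362880
    -> return 362880
  -> return 362880
-> return 362880

Final answer: 362880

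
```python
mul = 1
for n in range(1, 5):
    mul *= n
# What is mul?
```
Trace:
  mul=1
  mul=1, n=1
  mul=2, n=2
  mul=6, n=3
  mul=24, n=4

Final answer: 24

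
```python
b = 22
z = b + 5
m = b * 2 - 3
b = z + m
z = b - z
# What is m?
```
Trace:
  b=22
  b=22, z=27
  b=22, z=27, m=41
  b=68, z=27, m=41
  b=68, z=41, m=41

Final answer: 41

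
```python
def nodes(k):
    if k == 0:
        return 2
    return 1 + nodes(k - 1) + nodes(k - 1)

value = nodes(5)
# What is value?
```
Call trace (a repeated sub-call is expanded the first time; later identical calls just restate its return value):
nodes(k=5)
  nodes(k=4)
    nodes(k=3)
      nodes(k=2)
        nodes(k=1)
          nodes(k=0)
          -> return 2
          nodes(k=0)
          -> return 2
        -> return 5
        nodes(k=1) -> return 5  (same call as traced above)
      -> return 11
      nodes(k=2) -> return 11  (same call as traced above)
    -> return 23
    nodes(k=3) -> return 23  (same call as traced above)
  -> return 47
  nodes(k=4) -> return 47  (same call as traced above)
-> return 95

Final answer: 95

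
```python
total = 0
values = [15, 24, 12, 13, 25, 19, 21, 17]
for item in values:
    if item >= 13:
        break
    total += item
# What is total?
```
Trace:
  total=0
  total=0, item=15

Final answer: 0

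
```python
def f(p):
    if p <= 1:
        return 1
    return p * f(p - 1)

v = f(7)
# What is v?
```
Call trace:
f(p=7)
  f(p=6)
    f(p=5)
      f(p=4)
        f(p=3)
          f(p=2)
            f(p=1)
            -> return 1
          -> return 2
        -> return 6
      -> return 24
    -> return 120
  -> return 720
-> return 5040

Final answer: 5040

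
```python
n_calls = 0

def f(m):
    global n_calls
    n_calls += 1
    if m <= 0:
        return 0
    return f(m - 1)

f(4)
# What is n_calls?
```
Call trace:
f(m=4)
  f(m=3)
    f(m=2)
      f(m=1)
        f(m=0)
        -> return 0
      -> return 0
    -> return 0
  -> return 0
-> return 0

n_calls is incremented once per call. f is entered once for each m = 4, 3, 2, 1, 0 (the m <= 0 call returns without recursing), i.e. 4 + 1 calls.
n_calls = 5

Final answer: 5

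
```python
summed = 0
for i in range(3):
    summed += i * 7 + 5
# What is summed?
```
Trace:
  summed=0
  summed=5, i=0
  summed=17, i=1
  summed=36, i=2

Final answer: 36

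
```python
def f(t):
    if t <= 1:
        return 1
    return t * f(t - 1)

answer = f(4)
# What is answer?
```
Call trace:
f(t=4)
  f(t=3)
    f(t=2)
      f(t=1)
      -> return 1
    -> return 2
  -> return 6
-> return 24

Final answer: 24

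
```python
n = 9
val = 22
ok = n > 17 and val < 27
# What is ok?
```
Trace:
  n=9
  n=9, val=22
  n=9, val=22, ok=False

Final answer: False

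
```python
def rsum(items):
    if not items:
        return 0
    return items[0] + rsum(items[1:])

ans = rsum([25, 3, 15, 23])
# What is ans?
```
Call trace:
rsum(items=[25, 3, 15, 23])
  rsum(items=[3, 15, 23])
    rsum(items=[15, 23])
      rsum(items=[23])
        rsum(items=[])
        -> return 0
      -> return 23
    -> return 38
  -> return 41
-> return 66

Final answer: 66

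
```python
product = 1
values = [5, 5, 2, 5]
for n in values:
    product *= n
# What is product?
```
Trace:
  product=1
  product=5, n=5
  product=25, n=5
  product=50, n=2
  product=250, n=5

Final answer: 250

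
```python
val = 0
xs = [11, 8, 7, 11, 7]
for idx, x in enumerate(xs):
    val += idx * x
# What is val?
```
Trace:
  val=0
  val=0, idx=0, x=11
  val=8, idx=1, x=8
  val=22, idx=2, x=7
  val=55, idx=3, x=11
  val=83, idx=4, x=7

Final answer: 83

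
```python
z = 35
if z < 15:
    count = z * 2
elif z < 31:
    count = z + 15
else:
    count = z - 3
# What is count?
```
Trace:
  z=35
  z=35, count=32

Final answer: 32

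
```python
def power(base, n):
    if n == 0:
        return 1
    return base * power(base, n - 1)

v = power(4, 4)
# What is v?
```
Call trace:
power(base=4, n=4)
  power(base=4, n=3)
    power(base=4, n=2)
      power(base=4, n=1)
        power(base=4, n=0)
        -> return 1
      -> return 4
    -> return 16
  -> return 64
-> return 256

Final answer: 256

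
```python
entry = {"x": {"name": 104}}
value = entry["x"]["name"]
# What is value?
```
Trace:
  entry={'x': {'name': 104}}
  entry={'x': {'name': 104}}, value=104

Final answer: 104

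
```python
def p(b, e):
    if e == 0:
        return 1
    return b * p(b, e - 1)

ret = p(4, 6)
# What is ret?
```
Call trace:
p(b=4, e=6)
  p(b=4, e=5)
    p(b=4, e=4)
      p(b=4, e=3)
        p(b=4, e=2)
          p(b=4, e=1)
            p(b=4, e=0)
            -> return 1
          -> return 4
        -> return 16
      -> return 64
    -> return 256
  -> return 1024
-> return 4096

Final answer: 4096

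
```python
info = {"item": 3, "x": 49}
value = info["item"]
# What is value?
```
Trace:
  info={'item': 3, 'x': 49}
  info={'item': 3, 'x': 49}, value=3

Final answer: 3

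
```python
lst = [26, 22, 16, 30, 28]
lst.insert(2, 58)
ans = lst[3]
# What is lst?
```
Trace:
  lst=[26, 22, 16, 30, 28]
  lst=[26, 22, 58, 16, 30, 28]
  lst=[26, 22, 58, 16, 30, 28], ans=16

Final answer: [26, 22, 58, 16, 30, 28]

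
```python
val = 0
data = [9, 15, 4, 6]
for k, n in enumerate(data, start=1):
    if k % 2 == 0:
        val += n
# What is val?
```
Trace:
  val=0
  val=0, k=1, n=9
  val=15, k=2, n=15
  val=15, k=3, n=4
  val=21, k=4, n=6

Final answer: 21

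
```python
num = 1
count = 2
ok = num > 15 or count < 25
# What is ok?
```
Trace:
  num=1
  num=1, count=2
  num=1, count=2, ok=True

Final answer: True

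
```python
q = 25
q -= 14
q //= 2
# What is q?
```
Trace:
  q=25
  q=11
  q=5

Final answer: 5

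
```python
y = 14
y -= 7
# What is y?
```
Trace:
  y=14
  y=7

Final answer: 7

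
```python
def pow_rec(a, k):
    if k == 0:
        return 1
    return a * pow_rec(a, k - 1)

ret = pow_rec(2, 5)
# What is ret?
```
Call trace:
pow_rec(a=2, k=5)
  pow_rec(a=2, k=4)
    pow_rec(a=2, k=3)
      pow_rec(a=2, k=2)
        pow_rec(a=2, k=1)
          pow_rec(a=2, k=0)
          -> return 1
        -> return 2
      -> return 4
    -> return 8
  -> return 16
-> return 32

Final answer: 32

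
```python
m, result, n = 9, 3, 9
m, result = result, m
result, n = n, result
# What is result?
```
Trace:
  m=9, result=3, n=9
  m=3, result=9, n=9
  m=3, result=9, n=9

Final answer: 9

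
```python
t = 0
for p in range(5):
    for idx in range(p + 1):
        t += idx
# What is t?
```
Trace:
  t=0
  t=0, p=0, idx=0
  t=0, p=1, idx=0
  t=1, p=1, idx=1
  t=1, p=2, idx=0
  t=2, p=2, idx=1
  t=4, p=2, idx=2
  t=4, p=3, idx=0
  t=5, p=3, idx=1
  t=7, p=3, idx=2
  t=10, p=3, idx=3
  t=10, p=4, idx=0
  t=11, p=4, idx=1
  t=13, p=4, idx=2
  t=16, p=4, idx=3
  t=20, p=4, idx=4

Final answer: 20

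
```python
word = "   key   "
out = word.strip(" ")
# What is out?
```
Trace:
  word='   key   '
  word='   key   ', out='key'

Final answer: 'key'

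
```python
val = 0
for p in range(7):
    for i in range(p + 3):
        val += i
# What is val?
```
Trace:
  val=0
  val=0, p=0, i=0
  val=1, p=0, i=1
  val=3, p=0, i=2
  val=3, p=1, i=0
  val=4, p=1, i=1
  val=6, p=1, i=2
  val=9, p=1, i=3
  val=9, p=2, i=0
  val=10, p=2, i=1
  val=12, p=2, i=2
  val=15, p=2, i=3
  val=19, p=2, i=4
  val=19, p=3, i=0
  val=20, p=3, i=1
  val=22, p=3, i=2
  val=25, p=3, i=3
  val=29, p=3, i=4
  val=34, p=3, i=5
  val=34, p=4, i=0
  val=35, p=4, i=1
  val=37, p=4, i=2
  val=40, p=4, i=3
  val=44, p=4, i=4
  val=49, p=4, i=5
  val=55, p=4, i=6
  val=55, p=5, i=0
  val=56, p=5, i=1
  val=58, p=5, i=2
  val=61, p=5, i=3
  val=65, p=5, i=4
  val=70, p=5, i=5
  val=76, p=5, i=6
  val=83, p=5, i=7
  val=83, p=6, i=0
  val=84, p=6, i=1
  val=86, p=6, i=2
  val=89, p=6, i=3
  val=93, p=6, i=4
  val=98, p=6, i=5
  val=104, p=6, i=6
  val=111, p=6, i=7
  val=119, p=6, i=8

Final answer: 119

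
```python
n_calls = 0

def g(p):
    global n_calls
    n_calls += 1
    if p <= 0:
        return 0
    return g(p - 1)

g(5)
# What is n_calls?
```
Call trace:
g(p=5)
  g(p=4)
    g(p=3)
      g(p=2)
        g(p=1)
          g(p=0)
          -> return 0
        -> return 0
      -> return 0
    -> return 0
  -> return 0
-> return 0

n_calls is incremented once per call. g is entered once for each p = 5, 4, 3, 2, 1, 0 (the p <= 0 call returns without recursing), i.e. 5 + 1 calls.
n_calls = 6

Final answer: 6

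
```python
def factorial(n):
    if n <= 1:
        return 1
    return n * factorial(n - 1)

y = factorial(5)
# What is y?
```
Call trace:
factorial(n=5)
  factorial(n=4)
    factorial(n=3)
      factorial(n=2)
        factorial(n=1)
        -> return 1
      -> return 2
    -> return 6
  -> return 24
-> return 120

Final answer: 120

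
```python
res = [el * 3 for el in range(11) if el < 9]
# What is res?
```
Trace:
  el=0
  el=1
  el=2
  el=3
  el=4
  el=5
  el=6
  el=7
  el=8
  el=9
  el=10
  res=[0, 3, 6, 9, 12, 15, 18, 21, 24]

Final answer: [0, 3, 6, 9, 12, 15, 18, 21, 24]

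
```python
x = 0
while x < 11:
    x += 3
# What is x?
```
Trace:
  x=0
  x=3
  x=6
  x=9
  x=12

Final answer: 12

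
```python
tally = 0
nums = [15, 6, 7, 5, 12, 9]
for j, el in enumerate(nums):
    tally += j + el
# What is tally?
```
Trace:
  tally=0
  tally=15, j=0, el=15
  tally=22, j=1, el=6
  tally=31, j=2, el=7
  tally=39, j=3, el=5
  tally=55, j=4, el=12
  tally=69, j=5, el=9

Final answer: 69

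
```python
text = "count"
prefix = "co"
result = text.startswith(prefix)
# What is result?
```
Trace:
  text='count'
  text='count', prefix='co'
  text='count', prefix='co', result=True

Final answer: True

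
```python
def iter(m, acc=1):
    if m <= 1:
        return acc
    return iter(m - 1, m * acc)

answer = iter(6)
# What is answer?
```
Call trace:
iter(m=6, acc=1)
  iter(m=5, acc=6)
    iter(m=4, acc=30)
      iter(m=3, acc=120)
        iter(m=2, acc=360)
          iter(m=1, acc=720)
          -> return 720
        -> return 720
      -> return 720
    -> return 720
  -> return 720
-> return 720

Final answer: 720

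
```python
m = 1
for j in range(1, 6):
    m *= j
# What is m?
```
Trace:
  m=1
  m=1, j=1
  m=2, j=2
  m=6, j=3
  m=24, j=4
  m=120, j=5

Final answer: 120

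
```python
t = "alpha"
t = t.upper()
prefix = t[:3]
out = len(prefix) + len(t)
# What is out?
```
Trace:
  t='alpha'
  t='ALPHA'
  t='ALPHA', prefix='ALP'
  t='ALPHA', prefix='ALP', out=8

Final answer: 8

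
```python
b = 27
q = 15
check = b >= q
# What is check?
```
Trace:
  b=27
  b=27, q=15
  b=27, q=15, check=True

Final answer: True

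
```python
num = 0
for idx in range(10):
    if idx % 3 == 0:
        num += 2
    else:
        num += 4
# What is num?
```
Trace:
  num=0
  num=2, idx=0
  num=6, idx=1
  num=10, idx=2
  num=12, idx=3
  num=16, idx=4
  num=20, idx=5
  num=22, idx=6
  num=26, idx=7
  num=30, idx=8
  num=32, idx=9

Final answer: 32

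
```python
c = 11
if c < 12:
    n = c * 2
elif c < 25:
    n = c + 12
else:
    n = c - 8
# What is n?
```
Trace:
  c=11
  c=11, n=22

Final answer: 22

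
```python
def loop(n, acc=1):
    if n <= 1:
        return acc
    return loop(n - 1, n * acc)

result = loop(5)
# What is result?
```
Call trace:
loop(n=5, acc=1)
  loop(n=4, acc=5)
    loop(n=3, acc=20)
      loop(n=2, acc=60)
        loop(n=1, acc=120)
        -> return 120
      -> return 120
    -> return 120
  -> return 120
-> return 120

Final answer: 120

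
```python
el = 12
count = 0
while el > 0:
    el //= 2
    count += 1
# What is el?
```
Trace:
  el=12
  el=12, count=0
  el=6, count=1
  el=3, count=2
  el=1, count=3
  el=0, count=4

Final answer: 0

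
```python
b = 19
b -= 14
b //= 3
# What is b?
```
Trace:
  b=19
  b=5
  b=1

Final answer: 1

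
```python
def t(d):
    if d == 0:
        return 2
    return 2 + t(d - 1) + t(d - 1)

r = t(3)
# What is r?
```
Call trace (a repeated sub-call is expanded the first time; later identical calls just restate its return value):
t(d=3)
  t(d=2)
    t(d=1)
      t(d=0)
      -> return 2
      t(d=0)
      -> return 2
    -> return 6
    t(d=1) -> return 6  (same call as traced above)
  -> return 14
  t(d=2) -> return 14  (same call as traced above)
-> return 30

Final answer: 30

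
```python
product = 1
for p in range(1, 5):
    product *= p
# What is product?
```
Trace:
  product=1
  product=1, p=1
  product=2, p=2
  product=6, p=3
  product=24, p=4

Final answer: 24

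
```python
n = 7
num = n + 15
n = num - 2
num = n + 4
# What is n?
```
Trace:
  n=7
  n=7, num=22
  n=20, num=22
  n=20, num=24

Final answer: 20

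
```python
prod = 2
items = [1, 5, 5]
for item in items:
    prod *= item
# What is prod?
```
Trace:
  prod=2
  prod=2, item=1
  prod=10, item=5
  prod=50, item=5

Final answer: 50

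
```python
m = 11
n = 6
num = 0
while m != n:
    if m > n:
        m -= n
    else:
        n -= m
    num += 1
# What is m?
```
Trace:
  m=11
  m=11, n=6
  m=11, n=6, num=0
  m=5, n=6, num=1
  m=5, n=1, num=2
  m=4, n=1, num=3
  m=3, n=1, num=4
  m=2, n=1, num=5
  m=1, n=1, num=6

Final answer: 1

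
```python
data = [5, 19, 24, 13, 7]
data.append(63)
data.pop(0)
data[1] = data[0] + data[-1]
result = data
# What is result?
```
Trace:
  data=[5, 19, 24, 13, 7]
  data=[5, 19, 24, 13, 7, 63]
  data=[19, 24, 13, 7, 63]
  data=[19, 82, 13, 7, 63]
  data=[19, 82, 13, 7, 63], result=[19, 82, 13, 7, 63]

Final answer: [19, 82, 13, 7, 63]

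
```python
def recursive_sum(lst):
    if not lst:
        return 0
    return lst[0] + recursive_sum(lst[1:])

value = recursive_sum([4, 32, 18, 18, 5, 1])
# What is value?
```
Call trace:
recursive_sum(lst=[4, 32, 18, 18, 5, 1])
  recursive_sum(lst=[32, 18, 18, 5, 1])
    recursive_sum(lst=[18, 18, 5, 1])
      recursive_sum(lst=[18, 5, 1])
        recursive_sum(lst=[5, 1])
          recursive_sum(lst=[1])
            recursive_sum(lst=[])
            -> return 0
          -> return 1
        -> return 6
      -> return 24
    -> return 42
  -> return 74
-> return 78

Final answer: 78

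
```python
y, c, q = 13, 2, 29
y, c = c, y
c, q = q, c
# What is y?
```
Trace:
  y=13, c=2, q=29
  y=2, c=13, q=29
  y=2, c=29, q=13

Final answer: 2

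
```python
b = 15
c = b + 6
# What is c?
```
Trace:
  b=15
  b=15, c=21

Final answer: 21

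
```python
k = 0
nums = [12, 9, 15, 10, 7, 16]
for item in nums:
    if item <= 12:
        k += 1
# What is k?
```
Trace:
  k=0
  k=1, item=12
  k=2, item=9
  k=2, item=15
  k=3, item=10
  k=4, item=7
  k=4, item=16

Final answer: 4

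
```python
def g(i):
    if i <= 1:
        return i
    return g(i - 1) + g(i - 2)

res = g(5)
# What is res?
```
Call trace (a repeated sub-call is expanded the first time; later identical calls just restate its return value):
g(i=5)
  g(i=4)
    g(i=3)
      g(i=2)
        g(i=1)
        -> return 1
        g(i=0)
        -> return 0
      -> return 1
      g(i=1)
      -> return 1
    -> return 2
    g(i=2) -> return 1  (same call as traced above)
  -> return 3
  g(i=3) -> return 2  (same call as traced above)
-> return 5

Final answer: 5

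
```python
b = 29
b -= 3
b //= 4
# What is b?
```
Trace:
  b=29
  b=26
  b=6

Final answer: 6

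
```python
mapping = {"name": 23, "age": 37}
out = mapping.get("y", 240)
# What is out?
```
Trace:
  mapping={'name': 23, 'age': 37}
  mapping={'name': 23, 'age': 37}, out=240

Final answer: 240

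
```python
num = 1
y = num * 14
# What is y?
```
Trace:
  num=1
  num=1, y=14

Final answer: 14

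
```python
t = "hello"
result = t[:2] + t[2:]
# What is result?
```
Trace:
  t='hello'
  t='hello', result='hello'

Final answer: 'hello'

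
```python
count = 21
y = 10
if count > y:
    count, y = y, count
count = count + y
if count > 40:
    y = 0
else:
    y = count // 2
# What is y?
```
Trace:
  count=21
  count=21, y=10
  count=10, y=21
  count=31, y=21
  count=31, y=15

Final answer: 15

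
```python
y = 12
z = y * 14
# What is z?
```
Trace:
  y=12
  y=12, z=168

Final answer: 168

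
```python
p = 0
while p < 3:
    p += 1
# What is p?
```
Trace:
  p=0
  p=1
  p=2
  p=3

Final answer: 3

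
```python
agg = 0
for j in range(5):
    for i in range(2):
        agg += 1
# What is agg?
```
Trace:
  agg=0
  agg=1, j=0, i=0
  agg=2, j=0, i=1
  agg=3, j=1, i=0
  agg=4, j=1, i=1
  agg=5, j=2, i=0
  agg=6, j=2, i=1
  agg=7, j=3, i=0
  agg=8, j=3, i=1
  agg=9, j=4, i=0
  agg=10, j=4, i=1

Final answer: 10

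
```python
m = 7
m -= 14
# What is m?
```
Trace:
  m=7
  m=-7

Final answer: -7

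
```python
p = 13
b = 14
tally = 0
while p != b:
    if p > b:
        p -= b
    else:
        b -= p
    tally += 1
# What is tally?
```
Trace:
  p=13
  p=13, b=14
  p=13, b=14, tally=0
  p=13, b=1, tally=1
  p=12, b=1, tally=2
  p=11, b=1, tally=3
  p=10, b=1, tally=4
  p=9, b=1, tally=5
  p=8, b=1, tally=6
  p=7, b=1, tally=7
  p=6, b=1, tally=8
  p=5, b=1, tally=9
  p=4, b=1, tally=10
  p=3, b=1, tally=11
  p=2, b=1, tally=12
  p=1, b=1, tally=13

Final answer: 13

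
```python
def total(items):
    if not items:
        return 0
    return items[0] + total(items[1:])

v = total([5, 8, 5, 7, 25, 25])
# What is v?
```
Call trace:
total(items=[5, 8, 5, 7, 25, 25])
  total(items=[8, 5, 7, 25, 25])
    total(items=[5, 7, 25, 25])
      total(items=[7, 25, 25])
        total(items=[25, 25])
          total(items=[25])
            total(items=[])
            -> return 0
          -> return 25
        -> return 50
      -> return 57
    -> return 62
  -> return 70
-> return 75

Final answer: 75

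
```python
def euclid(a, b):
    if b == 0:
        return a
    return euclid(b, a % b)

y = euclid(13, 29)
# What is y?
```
Call trace:
euclid(a=13, b=29)
  euclid(a=29, b=13)
    euclid(a=13, b=3)
      euclid(a=3, b=1)
        euclid(a=1, b=0)
        -> return 1
      -> return 1
    -> return 1
  -> return 1
-> return 1

Final answer: 1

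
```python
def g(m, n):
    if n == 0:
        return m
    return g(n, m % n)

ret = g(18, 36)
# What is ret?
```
Call trace:
g(m=18, n=36)
  g(m=36, n=18)
    g(m=18, n=0)
    -> return 18
  -> return 18
-> return 18

Final answer: 18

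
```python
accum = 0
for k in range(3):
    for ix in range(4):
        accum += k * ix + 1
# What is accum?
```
Trace:
  accum=0
  accum=1, k=0, ix=0
  accum=2, k=0, ix=1
  accum=3, k=0, ix=2
  accum=4, k=0, ix=3
  accum=5, k=1, ix=0
  accum=7, k=1, ix=1
  accum=10, k=1, ix=2
  accum=14, k=1, ix=3
  accum=15, k=2, ix=0
  accum=18, k=2, ix=1
  accum=23, k=2, ix=2
  accum=30, k=2, ix=3

Final answer: 30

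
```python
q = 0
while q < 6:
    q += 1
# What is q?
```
Trace:
  q=0
  q=1
  q=2
  q=3
  q=4
  q=5
  q=6

Final answer: 6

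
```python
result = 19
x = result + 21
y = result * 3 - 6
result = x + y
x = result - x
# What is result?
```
Trace:
  result=19
  result=19, x=40
  result=19, x=40, y=51
  result=91, x=40, y=51
  result=91, x=51, y=51

Final answer: 91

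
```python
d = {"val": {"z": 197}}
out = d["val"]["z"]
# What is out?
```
Trace:
  d={'val': {'z': 197}}
  d={'val': {'z': 197}}, out=197

Final answer: 197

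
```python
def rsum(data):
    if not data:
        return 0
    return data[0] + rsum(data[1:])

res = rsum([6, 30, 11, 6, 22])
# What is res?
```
Call trace:
rsum(data=[6, 30, 11, 6, 22])
  rsum(data=[30, 11, 6, 22])
    rsum(data=[11, 6, 22])
      rsum(data=[6, 22])
        rsum(data=[22])
          rsum(data=[])
          -> return 0
        -> return 22
      -> return 28
    -> return 39
  -> return 69
-> return 75

Final answer: 75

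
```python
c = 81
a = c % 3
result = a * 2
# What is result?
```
Trace:
  c=81
  c=81, a=0
  c=81, a=0, result=0

Final answer: 0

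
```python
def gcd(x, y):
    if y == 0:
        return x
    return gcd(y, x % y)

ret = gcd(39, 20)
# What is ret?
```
Call trace:
gcd(x=39, y=20)
  gcd(x=20, y=19)
    gcd(x=19, y=1)
      gcd(x=1, y=0)
      -> return 1
    -> return 1
  -> return 1
-> return 1

Final answer: 1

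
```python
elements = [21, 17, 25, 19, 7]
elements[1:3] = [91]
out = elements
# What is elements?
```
Trace:
  elements=[21, 17, 25, 19, 7]
  elements=[21, 91, 19, 7]
  elements=[21, 91, 19, 7], out=[21, 91, 19, 7]

Final answer: [21, 91, 19, 7]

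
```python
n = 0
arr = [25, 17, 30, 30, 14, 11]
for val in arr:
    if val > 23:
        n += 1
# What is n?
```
Trace:
  n=0
  n=1, val=25
  n=1, val=17
  n=2, val=30
  n=3, val=30
  n=3, val=14
  n=3, val=11

Final answer: 3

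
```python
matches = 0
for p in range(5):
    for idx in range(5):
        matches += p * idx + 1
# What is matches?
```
Trace:
  matches=0
  matches=1, p=0, idx=0
  matches=2, p=0, idx=1
  matches=3, p=0, idx=2
  matches=4, p=0, idx=3
  matches=5, p=0, idx=4
  matches=6, p=1, idx=0
  matches=8, p=1, idx=1
  matches=11, p=1, idx=2
  matches=15, p=1, idx=3
  matches=20, p=1, idx=4
  matches=21, p=2, idx=0
  matches=24, p=2, idx=1
  matches=29, p=2, idx=2
  matches=36, p=2, idx=3
  matches=45, p=2, idx=4
  matches=46, p=3, idx=0
  matches=50, p=3, idx=1
  matches=57, p=3, idx=2
  matches=67, p=3, idx=3
  matches=80, p=3, idx=4
  matches=81, p=4, idx=0
  matches=86, p=4, idx=1
  matches=95, p=4, idx=2
  matches=108, p=4, idx=3
  matches=125, p=4, idx=4

Final answer: 125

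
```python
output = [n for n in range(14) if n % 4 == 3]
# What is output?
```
Trace:
  n=0
  n=1
  n=2
  n=3
  n=4
  n=5
  n=6
  n=7
  n=8
  n=9
  n=10
  n=11
  n=12
  n=13
  output=[3, 7, 11]

Final answer: [3, 7, 11]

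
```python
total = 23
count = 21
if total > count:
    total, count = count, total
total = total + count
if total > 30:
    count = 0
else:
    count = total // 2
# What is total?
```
Trace:
  total=23
  total=23, count=21
  total=21, count=23
  total=44, count=23
  total=44, count=0

Final answer: 44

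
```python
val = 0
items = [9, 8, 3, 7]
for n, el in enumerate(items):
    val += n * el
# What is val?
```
Trace:
  val=0
  val=0, n=0, el=9
  val=8, n=1, el=8
  val=14, n=2, el=3
  val=35, n=3, el=7

Final answer: 35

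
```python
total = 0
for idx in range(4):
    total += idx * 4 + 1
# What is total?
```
Trace:
  total=0
  total=1, idx=0
  total=6, idx=1
  total=15, idx=2
  total=28, idx=3

Final answer: 28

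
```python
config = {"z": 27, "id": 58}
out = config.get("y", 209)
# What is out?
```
Trace:
  config={'z': 27, 'id': 58}
  config={'z': 27, 'id': 58}, out=209

Final answer: 209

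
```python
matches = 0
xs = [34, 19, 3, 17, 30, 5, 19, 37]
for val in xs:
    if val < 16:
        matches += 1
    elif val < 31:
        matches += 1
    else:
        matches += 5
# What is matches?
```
Trace:
  matches=0
  matches=5, val=34
  matches=6, val=19
  matches=7, val=3
  matches=8, val=17
  matches=9, val=30
  matches=10, val=5
  matches=11, val=19
  matches=16, val=37

Final answer: 16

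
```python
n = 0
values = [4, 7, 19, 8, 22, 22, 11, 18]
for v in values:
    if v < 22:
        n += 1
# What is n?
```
Trace:
  n=0
  n=1, v=4
  n=2, v=7
  n=3, v=19
  n=4, v=8
  n=4, v=22
  n=4, v=22
  n=5, v=11
  n=6, v=18

Final answer: 6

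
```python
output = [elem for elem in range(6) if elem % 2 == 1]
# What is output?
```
Trace:
  elem=0
  elem=1
  elem=2
  elem=3
  elem=4
  elem=5
  output=[1, 3, 5]

Final answer: [1, 3, 5]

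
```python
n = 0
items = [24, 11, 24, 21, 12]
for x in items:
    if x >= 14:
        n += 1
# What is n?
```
Trace:
  n=0
  n=1, x=24
  n=1, x=11
  n=2, x=24
  n=3, x=21
  n=3, x=12

Final answer: 3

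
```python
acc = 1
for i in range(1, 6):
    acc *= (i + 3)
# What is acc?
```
Trace:
  acc=1
  acc=4, i=1
  acc=20, i=2
  acc=120, i=3
  acc=840, i=4
  acc=6720, i=5

Final answer: 6720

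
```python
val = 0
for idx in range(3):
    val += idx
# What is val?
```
Trace:
  val=0
  val=0, idx=0
  val=1, idx=1
  val=3, idx=2

Final answer: 3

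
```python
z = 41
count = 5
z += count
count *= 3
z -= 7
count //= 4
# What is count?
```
Trace:
  z=41
  z=41, count=5
  z=46, count=5
  z=46, count=15
  z=39, count=15
  z=39, count=3

Final answer: 3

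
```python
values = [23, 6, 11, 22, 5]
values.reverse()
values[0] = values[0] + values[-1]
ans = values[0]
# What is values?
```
Trace:
  values=[23, 6, 11, 22, 5]
  values=[5, 22, 11, 6, 23]
  values=[28, 22, 11, 6, 23]
  values=[28, 22, 11, 6, 23], ans=28

Final answer: [28, 22, 11, 6, 23]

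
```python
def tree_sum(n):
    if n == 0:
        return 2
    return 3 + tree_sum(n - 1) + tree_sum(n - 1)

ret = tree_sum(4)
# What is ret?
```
Call trace (a repeated sub-call is expanded the first time; later identical calls just restate its return value):
tree_sum(n=4)
  tree_sum(n=3)
    tree_sum(n=2)
      tree_sum(n=1)
        tree_sum(n=0)
        -> return 2
        tree_sum(n=0)
        -> return 2
      -> return 7
      tree_sum(n=1) -> return 7  (same call as traced above)
    -> return 17
    tree_sum(n=2) -> return 17  (same call as traced above)
  -> return 37
  tree_sum(n=3) -> return 37  (same call as traced above)
-> return 77

Final answer: 77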